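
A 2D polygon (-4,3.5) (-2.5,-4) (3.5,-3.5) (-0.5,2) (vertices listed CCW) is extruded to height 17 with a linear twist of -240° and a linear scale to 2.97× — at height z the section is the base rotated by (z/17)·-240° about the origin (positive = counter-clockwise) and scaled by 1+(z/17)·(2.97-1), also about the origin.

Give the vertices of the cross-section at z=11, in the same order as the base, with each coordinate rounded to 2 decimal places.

Cross-section at z=11: (11.59,-3.43) (1.36,10.64) (-10.56,3.91) (2.93,-3.66)

t = z/height = 11/17 = 0.647059
s = 1 + (scale-1)·z/height = 1 + (2.97-1)·11/17 = 2.274706
θ = twist·z/height = -240°·11/17 = -155.2941° = -2.710394 rad
cos θ = -0.908465, sin θ = -0.417960 (intermediates below are computed at full precision and shown rounded to 5 d.p.)
v1: (-4,3.5) → rotate → (5.09672,-1.50779) → ×s → (11.59354,-3.42977) → (11.59,-3.43)
v2: (-2.5,-4) → rotate → (0.59932,4.67876) → ×s → (1.36328,10.64281) → (1.36,10.64)
v3: (3.5,-3.5) → rotate → (-4.64249,1.71677) → ×s → (-10.56030,3.90514) → (-10.56,3.91)
v4: (-0.5,2) → rotate → (1.29015,-1.60795) → ×s → (2.93472,-3.65761) → (2.93,-3.66)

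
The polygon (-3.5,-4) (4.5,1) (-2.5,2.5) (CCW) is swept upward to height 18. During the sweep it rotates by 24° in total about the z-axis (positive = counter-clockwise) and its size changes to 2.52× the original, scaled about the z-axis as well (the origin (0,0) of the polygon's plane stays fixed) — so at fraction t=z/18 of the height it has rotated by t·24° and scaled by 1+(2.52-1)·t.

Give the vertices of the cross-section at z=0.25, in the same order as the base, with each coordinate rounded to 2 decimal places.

t = z/height = 0.25/18 = 0.0138889
s = 1 + (scale-1)·z/height = 1 + (2.52-1)·0.25/18 = 1.021111
θ = twist·z/height = 24°·0.25/18 = 0.3333° = 0.005818 rad
cos θ = 0.999983, sin θ = 0.005818 (intermediates below are computed at full precision and shown rounded to 5 d.p.)
v1: (-3.5,-4) → rotate → (-3.47667,-4.02029) → ×s → (-3.55007,-4.10517) → (-3.55,-4.11)
v2: (4.5,1) → rotate → (4.49411,1.02616) → ×s → (4.58898,1.04783) → (4.59,1.05)
v3: (-2.5,2.5) → rotate → (-2.51450,2.48541) → ×s → (-2.56759,2.53788) → (-2.57,2.54)

Cross-section at z=0.25: (-3.55,-4.11) (4.59,1.05) (-2.57,2.54)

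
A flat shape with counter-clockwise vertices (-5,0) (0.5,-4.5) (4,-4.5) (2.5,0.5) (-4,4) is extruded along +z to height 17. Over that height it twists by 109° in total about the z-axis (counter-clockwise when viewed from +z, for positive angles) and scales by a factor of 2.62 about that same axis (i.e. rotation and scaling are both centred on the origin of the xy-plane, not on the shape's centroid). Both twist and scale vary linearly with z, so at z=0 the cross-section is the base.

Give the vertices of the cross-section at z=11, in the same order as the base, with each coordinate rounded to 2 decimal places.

t = z/height = 11/17 = 0.647059
s = 1 + (scale-1)·z/height = 1 + (2.62-1)·11/17 = 2.048235
θ = twist·z/height = 109°·11/17 = 70.5294° = 1.230970 rad
cos θ = 0.333323, sin θ = 0.942813 (intermediates below are computed at full precision and shown rounded to 5 d.p.)
v1: (-5,0) → rotate → (-1.66661,-4.71406) → ×s → (-3.41362,-9.65551) → (-3.41,-9.66)
v2: (0.5,-4.5) → rotate → (4.40932,-1.02855) → ×s → (9.03132,-2.10671) → (9.03,-2.11)
v3: (4,-4.5) → rotate → (5.57595,2.27130) → ×s → (11.42086,4.65215) → (11.42,4.65)
v4: (2.5,0.5) → rotate → (0.36190,2.52369) → ×s → (0.74126,5.16912) → (0.74,5.17)
v5: (-4,4) → rotate → (-5.10454,-2.43796) → ×s → (-10.45530,-4.99351) → (-10.46,-4.99)

Cross-section at z=11: (-3.41,-9.66) (9.03,-2.11) (11.42,4.65) (0.74,5.17) (-10.46,-4.99)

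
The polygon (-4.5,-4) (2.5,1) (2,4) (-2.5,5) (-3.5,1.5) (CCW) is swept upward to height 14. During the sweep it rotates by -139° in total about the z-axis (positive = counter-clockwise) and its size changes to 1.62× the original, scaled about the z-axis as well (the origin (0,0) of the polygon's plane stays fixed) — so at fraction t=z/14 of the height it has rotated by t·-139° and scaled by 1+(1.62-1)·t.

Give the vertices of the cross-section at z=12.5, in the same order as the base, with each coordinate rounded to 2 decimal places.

Cross-section at z=12.5: (-1.23,9.27) (-0.89,-4.09) (3.40,-6.06) (8.61,-1.14) (4.98,3.20)

t = z/height = 12.5/14 = 0.892857
s = 1 + (scale-1)·z/height = 1 + (1.62-1)·12.5/14 = 1.553571
θ = twist·z/height = -139°·12.5/14 = -124.1071° = -2.166078 rad
cos θ = -0.560742, sin θ = -0.827990 (intermediates below are computed at full precision and shown rounded to 5 d.p.)
v1: (-4.5,-4) → rotate → (-0.78862,5.96893) → ×s → (-1.22518,9.27315) → (-1.23,9.27)
v2: (2.5,1) → rotate → (-0.57387,-2.63072) → ×s → (-0.89154,-4.08701) → (-0.89,-4.09)
v3: (2,4) → rotate → (2.19048,-3.89895) → ×s → (3.40306,-6.05730) → (3.40,-6.06)
v4: (-2.5,5) → rotate → (5.54181,-0.73374) → ×s → (8.60959,-1.13991) → (8.61,-1.14)
v5: (-3.5,1.5) → rotate → (3.20458,2.05685) → ×s → (4.97855,3.19547) → (4.98,3.20)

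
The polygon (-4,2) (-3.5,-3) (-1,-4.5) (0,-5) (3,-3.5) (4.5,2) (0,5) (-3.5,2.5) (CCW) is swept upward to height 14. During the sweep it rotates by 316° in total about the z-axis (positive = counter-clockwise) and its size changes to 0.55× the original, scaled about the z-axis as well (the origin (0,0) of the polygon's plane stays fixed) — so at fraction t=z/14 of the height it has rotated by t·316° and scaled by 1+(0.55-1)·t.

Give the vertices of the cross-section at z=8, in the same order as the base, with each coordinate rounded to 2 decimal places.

Cross-section at z=8: (2.99,-1.46) (2.58,2.25) (0.71,3.35) (-0.04,3.71) (-2.25,2.58) (-3.33,-1.52) (0.04,-3.71) (2.62,-1.83)

t = z/height = 8/14 = 0.571429
s = 1 + (scale-1)·z/height = 1 + (0.55-1)·8/14 = 0.742857
θ = twist·z/height = 316°·8/14 = 180.5714° = 3.151566 rad
cos θ = -0.999950, sin θ = -0.009973 (intermediates below are computed at full precision and shown rounded to 5 d.p.)
v1: (-4,2) → rotate → (4.01975,-1.96001) → ×s → (2.98610,-1.45601) → (2.99,-1.46)
v2: (-3.5,-3) → rotate → (3.46991,3.03476) → ×s → (2.57764,2.25439) → (2.58,2.25)
v3: (-1,-4.5) → rotate → (0.95507,4.50975) → ×s → (0.70948,3.35010) → (0.71,3.35)
v4: (0,-5) → rotate → (-0.04987,4.99975) → ×s → (-0.03704,3.71410) → (-0.04,3.71)
v5: (3,-3.5) → rotate → (-3.03476,3.46991) → ×s → (-2.25439,2.57764) → (-2.25,2.58)
v6: (4.5,2) → rotate → (-4.47983,-2.04478) → ×s → (-3.32787,-1.51898) → (-3.33,-1.52)
v7: (0,5) → rotate → (0.04987,-4.99975) → ×s → (0.03704,-3.71410) → (0.04,-3.71)
v8: (-3.5,2.5) → rotate → (3.52476,-2.46497) → ×s → (2.61839,-1.83112) → (2.62,-1.83)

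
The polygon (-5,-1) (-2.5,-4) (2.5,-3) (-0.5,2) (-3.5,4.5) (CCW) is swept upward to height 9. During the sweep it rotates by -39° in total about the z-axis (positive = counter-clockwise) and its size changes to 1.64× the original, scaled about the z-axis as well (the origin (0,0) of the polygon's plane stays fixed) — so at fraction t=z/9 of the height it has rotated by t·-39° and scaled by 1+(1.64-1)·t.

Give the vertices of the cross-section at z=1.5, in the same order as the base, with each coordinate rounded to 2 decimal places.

t = z/height = 1.5/9 = 0.166667
s = 1 + (scale-1)·z/height = 1 + (1.64-1)·1.5/9 = 1.106667
θ = twist·z/height = -39°·1.5/9 = -6.5000° = -0.113446 rad
cos θ = 0.993572, sin θ = -0.113203 (intermediates below are computed at full precision and shown rounded to 5 d.p.)
v1: (-5,-1) → rotate → (-5.08106,-0.42756) → ×s → (-5.62304,-0.47316) → (-5.62,-0.47)
v2: (-2.5,-4) → rotate → (-2.93674,-3.69128) → ×s → (-3.25000,-4.08502) → (-3.25,-4.09)
v3: (2.5,-3) → rotate → (2.14432,-3.26372) → ×s → (2.37305,-3.61185) → (2.37,-3.61)
v4: (-0.5,2) → rotate → (-0.27038,2.04375) → ×s → (-0.29922,2.26174) → (-0.30,2.26)
v5: (-3.5,4.5) → rotate → (-2.96809,4.86728) → ×s → (-3.28468,5.38646) → (-3.28,5.39)

Cross-section at z=1.5: (-5.62,-0.47) (-3.25,-4.09) (2.37,-3.61) (-0.30,2.26) (-3.28,5.39)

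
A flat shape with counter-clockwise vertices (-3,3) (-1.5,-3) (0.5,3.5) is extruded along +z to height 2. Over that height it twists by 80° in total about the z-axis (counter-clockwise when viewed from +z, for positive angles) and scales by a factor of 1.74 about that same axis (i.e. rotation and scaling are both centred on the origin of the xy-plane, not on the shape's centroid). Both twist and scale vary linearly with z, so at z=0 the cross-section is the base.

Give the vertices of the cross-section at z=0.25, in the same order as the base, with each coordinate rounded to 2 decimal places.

Cross-section at z=0.25: (-3.80,2.66) (-1.04,-3.51) (-0.13,3.86)

t = z/height = 0.25/2 = 0.125
s = 1 + (scale-1)·z/height = 1 + (1.74-1)·0.25/2 = 1.092500
θ = twist·z/height = 80°·0.25/2 = 10.0000° = 0.174533 rad
cos θ = 0.984808, sin θ = 0.173648 (intermediates below are computed at full precision and shown rounded to 5 d.p.)
v1: (-3,3) → rotate → (-3.47537,2.43348) → ×s → (-3.79684,2.65858) → (-3.80,2.66)
v2: (-1.5,-3) → rotate → (-0.95627,-3.21490) → ×s → (-1.04472,-3.51227) → (-1.04,-3.51)
v3: (0.5,3.5) → rotate → (-0.11536,3.53365) → ×s → (-0.12604,3.86051) → (-0.13,3.86)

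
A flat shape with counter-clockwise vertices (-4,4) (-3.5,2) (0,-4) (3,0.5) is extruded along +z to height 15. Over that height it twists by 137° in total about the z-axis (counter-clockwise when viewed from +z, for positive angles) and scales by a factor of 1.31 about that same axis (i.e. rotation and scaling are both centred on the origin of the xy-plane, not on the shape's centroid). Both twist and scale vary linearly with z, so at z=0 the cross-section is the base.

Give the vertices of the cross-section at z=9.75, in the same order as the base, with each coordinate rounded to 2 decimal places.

Cross-section at z=9.75: (-4.89,-4.73) (-2.47,-4.16) (4.81,-0.08) (-0.54,3.61)

t = z/height = 9.75/15 = 0.65
s = 1 + (scale-1)·z/height = 1 + (1.31-1)·9.75/15 = 1.201500
θ = twist·z/height = 137°·9.75/15 = 89.0500° = 1.554216 rad
cos θ = 0.016580, sin θ = 0.999863 (intermediates below are computed at full precision and shown rounded to 5 d.p.)
v1: (-4,4) → rotate → (-4.06577,-3.93313) → ×s → (-4.88502,-4.72566) → (-4.89,-4.73)
v2: (-3.5,2) → rotate → (-2.05775,-3.46636) → ×s → (-2.47239,-4.16483) → (-2.47,-4.16)
v3: (0,-4) → rotate → (3.99945,-0.06632) → ×s → (4.80534,-0.07968) → (4.81,-0.08)
v4: (3,0.5) → rotate → (-0.45019,3.00788) → ×s → (-0.54091,3.61396) → (-0.54,3.61)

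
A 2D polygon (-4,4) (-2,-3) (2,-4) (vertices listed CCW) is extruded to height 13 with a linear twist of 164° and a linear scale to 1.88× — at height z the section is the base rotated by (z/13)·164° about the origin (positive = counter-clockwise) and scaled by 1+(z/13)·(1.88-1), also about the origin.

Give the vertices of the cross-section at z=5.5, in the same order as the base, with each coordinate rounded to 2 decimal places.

t = z/height = 5.5/13 = 0.423077
s = 1 + (scale-1)·z/height = 1 + (1.88-1)·5.5/13 = 1.372308
θ = twist·z/height = 164°·5.5/13 = 69.3846° = 1.210990 rad
cos θ = 0.352093, sin θ = 0.935965 (intermediates below are computed at full precision and shown rounded to 5 d.p.)
v1: (-4,4) → rotate → (-5.15223,-2.33549) → ×s → (-7.07045,-3.20501) → (-7.07,-3.21)
v2: (-2,-3) → rotate → (2.10371,-2.92821) → ×s → (2.88694,-4.01840) → (2.89,-4.02)
v3: (2,-4) → rotate → (4.44805,0.46356) → ×s → (6.10409,0.63614) → (6.10,0.64)

Cross-section at z=5.5: (-7.07,-3.21) (2.89,-4.02) (6.10,0.64)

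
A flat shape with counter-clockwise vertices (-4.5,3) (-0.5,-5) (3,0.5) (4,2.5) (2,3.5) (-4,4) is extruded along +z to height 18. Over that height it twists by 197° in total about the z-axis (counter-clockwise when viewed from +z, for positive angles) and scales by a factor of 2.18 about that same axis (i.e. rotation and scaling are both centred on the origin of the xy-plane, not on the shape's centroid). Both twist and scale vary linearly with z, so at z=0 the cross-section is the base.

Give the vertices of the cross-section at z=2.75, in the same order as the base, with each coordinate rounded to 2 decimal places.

Cross-section at z=2.75: (-6.37,0.40) (2.45,-5.40) (2.77,2.29) (2.60,4.92) (-0.03,4.76) (-6.45,1.72)

t = z/height = 2.75/18 = 0.152778
s = 1 + (scale-1)·z/height = 1 + (2.18-1)·2.75/18 = 1.180278
θ = twist·z/height = 197°·2.75/18 = 30.0972° = 0.525296 rad
cos θ = 0.865176, sin θ = 0.501469 (intermediates below are computed at full precision and shown rounded to 5 d.p.)
v1: (-4.5,3) → rotate → (-5.39770,0.33892) → ×s → (-6.37078,0.40002) → (-6.37,0.40)
v2: (-0.5,-5) → rotate → (2.07476,-4.57661) → ×s → (2.44879,-5.40167) → (2.45,-5.40)
v3: (3,0.5) → rotate → (2.34479,1.93699) → ×s → (2.76751,2.28619) → (2.77,2.29)
v4: (4,2.5) → rotate → (2.20703,4.16881) → ×s → (2.60491,4.92036) → (2.60,4.92)
v5: (2,3.5) → rotate → (-0.02479,4.03105) → ×s → (-0.02926,4.75776) → (-0.03,4.76)
v6: (-4,4) → rotate → (-5.46658,1.45483) → ×s → (-6.45208,1.71710) → (-6.45,1.72)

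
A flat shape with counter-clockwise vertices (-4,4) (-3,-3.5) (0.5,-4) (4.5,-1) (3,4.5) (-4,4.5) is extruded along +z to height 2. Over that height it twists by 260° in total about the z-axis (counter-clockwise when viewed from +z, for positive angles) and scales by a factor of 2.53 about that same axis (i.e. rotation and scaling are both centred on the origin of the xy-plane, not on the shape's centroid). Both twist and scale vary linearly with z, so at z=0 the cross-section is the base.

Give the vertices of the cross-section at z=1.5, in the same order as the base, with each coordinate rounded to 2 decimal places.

Cross-section at z=1.5: (10.52,-6.07) (4.28,8.93) (-3.26,8.02) (-9.89,-0.43) (-3.72,-11.00) (10.80,-7.11)

t = z/height = 1.5/2 = 0.75
s = 1 + (scale-1)·z/height = 1 + (2.53-1)·1.5/2 = 2.147500
θ = twist·z/height = 260°·1.5/2 = 195.0000° = 3.403392 rad
cos θ = -0.965926, sin θ = -0.258819 (intermediates below are computed at full precision and shown rounded to 5 d.p.)
v1: (-4,4) → rotate → (4.89898,-2.82843) → ×s → (10.52056,-6.07405) → (10.52,-6.07)
v2: (-3,-3.5) → rotate → (1.99191,4.15720) → ×s → (4.27763,8.92758) → (4.28,8.93)
v3: (0.5,-4) → rotate → (-1.51824,3.73429) → ×s → (-3.26042,8.01940) → (-3.26,8.02)
v4: (4.5,-1) → rotate → (-4.60549,-0.19876) → ×s → (-9.89028,-0.42684) → (-9.89,-0.43)
v5: (3,4.5) → rotate → (-1.73309,-5.12312) → ×s → (-3.72181,-11.00191) → (-3.72,-11.00)
v6: (-4,4.5) → rotate → (5.02839,-3.31139) → ×s → (10.79847,-7.11121) → (10.80,-7.11)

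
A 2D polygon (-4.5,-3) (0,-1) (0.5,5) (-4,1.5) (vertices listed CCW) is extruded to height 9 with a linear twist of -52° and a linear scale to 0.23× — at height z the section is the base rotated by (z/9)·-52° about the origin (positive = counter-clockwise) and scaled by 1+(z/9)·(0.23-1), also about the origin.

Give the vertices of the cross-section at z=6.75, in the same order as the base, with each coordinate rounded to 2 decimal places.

t = z/height = 6.75/9 = 0.75
s = 1 + (scale-1)·z/height = 1 + (0.23-1)·6.75/9 = 0.422500
θ = twist·z/height = -52°·6.75/9 = -39.0000° = -0.680678 rad
cos θ = 0.777146, sin θ = -0.629320 (intermediates below are computed at full precision and shown rounded to 5 d.p.)
v1: (-4.5,-3) → rotate → (-5.38512,0.50050) → ×s → (-2.27521,0.21146) → (-2.28,0.21)
v2: (0,-1) → rotate → (-0.62932,-0.77715) → ×s → (-0.26589,-0.32834) → (-0.27,-0.33)
v3: (0.5,5) → rotate → (3.53517,3.57107) → ×s → (1.49361,1.50878) → (1.49,1.51)
v4: (-4,1.5) → rotate → (-2.16460,3.68300) → ×s → (-0.91454,1.55607) → (-0.91,1.56)

Cross-section at z=6.75: (-2.28,0.21) (-0.27,-0.33) (1.49,1.51) (-0.91,1.56)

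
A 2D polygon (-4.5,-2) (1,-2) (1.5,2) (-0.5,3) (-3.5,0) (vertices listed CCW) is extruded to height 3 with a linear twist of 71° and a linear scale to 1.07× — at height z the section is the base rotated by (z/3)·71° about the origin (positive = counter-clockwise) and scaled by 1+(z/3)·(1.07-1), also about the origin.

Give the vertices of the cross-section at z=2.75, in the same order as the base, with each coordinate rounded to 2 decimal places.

Cross-section at z=2.75: (-0.09,-5.24) (2.38,0.07) (-1.26,2.34) (-3.12,0.86) (-1.57,-3.38)

t = z/height = 2.75/3 = 0.916667
s = 1 + (scale-1)·z/height = 1 + (1.07-1)·2.75/3 = 1.064167
θ = twist·z/height = 71°·2.75/3 = 65.0833° = 1.135918 rad
cos θ = 0.421300, sin θ = 0.906922 (intermediates below are computed at full precision and shown rounded to 5 d.p.)
v1: (-4.5,-2) → rotate → (-0.08201,-4.92375) → ×s → (-0.08727,-5.23969) → (-0.09,-5.24)
v2: (1,-2) → rotate → (2.23514,0.06432) → ×s → (2.37856,0.06845) → (2.38,0.07)
v3: (1.5,2) → rotate → (-1.18189,2.20298) → ×s → (-1.25773,2.34434) → (-1.26,2.34)
v4: (-0.5,3) → rotate → (-2.93141,0.81044) → ×s → (-3.11951,0.86244) → (-3.12,0.86)
v5: (-3.5,0) → rotate → (-1.47455,-3.17423) → ×s → (-1.56917,-3.37790) → (-1.57,-3.38)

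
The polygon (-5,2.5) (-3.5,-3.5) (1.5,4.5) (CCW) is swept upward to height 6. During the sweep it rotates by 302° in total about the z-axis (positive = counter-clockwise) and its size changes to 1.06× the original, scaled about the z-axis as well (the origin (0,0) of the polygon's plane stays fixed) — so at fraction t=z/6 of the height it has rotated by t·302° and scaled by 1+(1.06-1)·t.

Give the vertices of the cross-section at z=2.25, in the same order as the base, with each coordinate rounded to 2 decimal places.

Cross-section at z=2.25: (-0.33,-5.71) (4.70,-1.88) (-4.83,-0.41)

t = z/height = 2.25/6 = 0.375
s = 1 + (scale-1)·z/height = 1 + (1.06-1)·2.25/6 = 1.022500
θ = twist·z/height = 302°·2.25/6 = 113.2500° = 1.976585 rad
cos θ = -0.394744, sin θ = 0.918791 (intermediates below are computed at full precision and shown rounded to 5 d.p.)
v1: (-5,2.5) → rotate → (-0.32326,-5.58082) → ×s → (-0.33053,-5.70638) → (-0.33,-5.71)
v2: (-3.5,-3.5) → rotate → (4.59737,-1.83417) → ×s → (4.70081,-1.87543) → (4.70,-1.88)
v3: (1.5,4.5) → rotate → (-4.72668,-0.39816) → ×s → (-4.83303,-0.40712) → (-4.83,-0.41)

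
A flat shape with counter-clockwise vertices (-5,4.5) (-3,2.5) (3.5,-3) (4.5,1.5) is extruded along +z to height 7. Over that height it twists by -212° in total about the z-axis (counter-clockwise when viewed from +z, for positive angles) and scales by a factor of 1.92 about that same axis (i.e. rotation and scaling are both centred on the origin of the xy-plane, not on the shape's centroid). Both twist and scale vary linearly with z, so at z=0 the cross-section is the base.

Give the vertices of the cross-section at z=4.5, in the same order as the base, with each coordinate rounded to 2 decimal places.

Cross-section at z=4.5: (10.70,0.32) (6.20,0.42) (-7.33,-0.40) (-3.53,-6.67)

t = z/height = 4.5/7 = 0.642857
s = 1 + (scale-1)·z/height = 1 + (1.92-1)·4.5/7 = 1.591429
θ = twist·z/height = -212°·4.5/7 = -136.2857° = -2.378634 rad
cos θ = -0.722795, sin θ = -0.691063 (intermediates below are computed at full precision and shown rounded to 5 d.p.)
v1: (-5,4.5) → rotate → (6.72376,0.20274) → ×s → (10.70038,0.32264) → (10.70,0.32)
v2: (-3,2.5) → rotate → (3.89604,0.26620) → ×s → (6.20027,0.42364) → (6.20,0.42)
v3: (3.5,-3) → rotate → (-4.60297,-0.25033) → ×s → (-7.32530,-0.39839) → (-7.33,-0.40)
v4: (4.5,1.5) → rotate → (-2.21598,-4.19397) → ×s → (-3.52658,-6.67441) → (-3.53,-6.67)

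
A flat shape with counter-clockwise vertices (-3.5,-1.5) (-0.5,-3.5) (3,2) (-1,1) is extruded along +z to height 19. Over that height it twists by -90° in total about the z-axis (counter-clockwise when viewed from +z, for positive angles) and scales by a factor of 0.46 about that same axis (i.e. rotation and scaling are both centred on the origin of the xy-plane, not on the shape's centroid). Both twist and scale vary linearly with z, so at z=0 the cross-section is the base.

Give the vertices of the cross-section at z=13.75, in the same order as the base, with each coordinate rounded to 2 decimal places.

t = z/height = 13.75/19 = 0.723684
s = 1 + (scale-1)·z/height = 1 + (0.46-1)·13.75/19 = 0.609211
θ = twist·z/height = -90°·13.75/19 = -65.1316° = -1.136760 rad
cos θ = 0.420536, sin θ = -0.907276 (intermediates below are computed at full precision and shown rounded to 5 d.p.)
v1: (-3.5,-1.5) → rotate → (-2.83279,2.54466) → ×s → (-1.72577,1.55023) → (-1.73,1.55)
v2: (-0.5,-3.5) → rotate → (-3.38573,-1.01824) → ×s → (-2.06262,-0.62032) → (-2.06,-0.62)
v3: (3,2) → rotate → (3.07616,-1.88076) → ×s → (1.87403,-1.14578) → (1.87,-1.15)
v4: (-1,1) → rotate → (0.48674,1.32781) → ×s → (0.29653,0.80892) → (0.30,0.81)

Cross-section at z=13.75: (-1.73,1.55) (-2.06,-0.62) (1.87,-1.15) (0.30,0.81)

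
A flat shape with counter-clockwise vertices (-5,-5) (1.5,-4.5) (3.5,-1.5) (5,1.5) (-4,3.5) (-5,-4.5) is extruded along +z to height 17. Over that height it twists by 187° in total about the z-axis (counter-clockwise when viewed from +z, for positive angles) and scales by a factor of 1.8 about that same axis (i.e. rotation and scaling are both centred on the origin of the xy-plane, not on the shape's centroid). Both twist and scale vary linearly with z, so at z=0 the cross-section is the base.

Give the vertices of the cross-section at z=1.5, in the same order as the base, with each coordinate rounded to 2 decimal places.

Cross-section at z=1.5: (-3.61,-6.65) (2.91,-4.16) (4.05,-0.48) (4.68,3.06) (-5.17,2.38) (-3.76,-6.14)

t = z/height = 1.5/17 = 0.0882353
s = 1 + (scale-1)·z/height = 1 + (1.8-1)·1.5/17 = 1.070588
θ = twist·z/height = 187°·1.5/17 = 16.5000° = 0.287979 rad
cos θ = 0.958820, sin θ = 0.284015 (intermediates below are computed at full precision and shown rounded to 5 d.p.)
v1: (-5,-5) → rotate → (-3.37402,-6.21418) → ×s → (-3.61219,-6.65282) → (-3.61,-6.65)
v2: (1.5,-4.5) → rotate → (2.71630,-3.88867) → ×s → (2.90804,-4.16316) → (2.91,-4.16)
v3: (3.5,-1.5) → rotate → (3.78189,-0.44418) → ×s → (4.04885,-0.47553) → (4.05,-0.48)
v4: (5,1.5) → rotate → (4.36808,2.85831) → ×s → (4.67641,3.06007) → (4.68,3.06)
v5: (-4,3.5) → rotate → (-4.82933,2.21981) → ×s → (-5.17023,2.37650) → (-5.17,2.38)
v6: (-5,-4.5) → rotate → (-3.51603,-5.73477) → ×s → (-3.76422,-6.13957) → (-3.76,-6.14)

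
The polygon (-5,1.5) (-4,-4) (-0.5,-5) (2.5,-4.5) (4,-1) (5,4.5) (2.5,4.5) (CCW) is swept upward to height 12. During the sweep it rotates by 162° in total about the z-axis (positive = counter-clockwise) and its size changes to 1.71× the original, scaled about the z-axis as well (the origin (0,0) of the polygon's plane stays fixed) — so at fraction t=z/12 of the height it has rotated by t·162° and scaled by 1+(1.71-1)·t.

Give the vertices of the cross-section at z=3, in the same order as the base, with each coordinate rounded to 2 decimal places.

Cross-section at z=3: (-5.62,-2.48) (-0.52,-6.64) (3.38,-4.86) (5.68,-2.12) (4.35,2.16) (1.04,7.85) (-1.20,5.94)

t = z/height = 3/12 = 0.25
s = 1 + (scale-1)·z/height = 1 + (1.71-1)·3/12 = 1.177500
θ = twist·z/height = 162°·3/12 = 40.5000° = 0.706858 rad
cos θ = 0.760406, sin θ = 0.649448 (intermediates below are computed at full precision and shown rounded to 5 d.p.)
v1: (-5,1.5) → rotate → (-4.77620,-2.10663) → ×s → (-5.62398,-2.48056) → (-5.62,-2.48)
v2: (-4,-4) → rotate → (-0.44383,-5.63942) → ×s → (-0.52261,-6.64041) → (-0.52,-6.64)
v3: (-0.5,-5) → rotate → (2.86704,-4.12675) → ×s → (3.37594,-4.85925) → (3.38,-4.86)
v4: (2.5,-4.5) → rotate → (4.82353,-1.79821) → ×s → (5.67971,-2.11739) → (5.68,-2.12)
v5: (4,-1) → rotate → (3.69107,1.83739) → ×s → (4.34624,2.16352) → (4.35,2.16)
v6: (5,4.5) → rotate → (0.87951,6.66907) → ×s → (1.03563,7.85283) → (1.04,7.85)
v7: (2.5,4.5) → rotate → (-1.02150,5.04545) → ×s → (-1.20282,5.94101) → (-1.20,5.94)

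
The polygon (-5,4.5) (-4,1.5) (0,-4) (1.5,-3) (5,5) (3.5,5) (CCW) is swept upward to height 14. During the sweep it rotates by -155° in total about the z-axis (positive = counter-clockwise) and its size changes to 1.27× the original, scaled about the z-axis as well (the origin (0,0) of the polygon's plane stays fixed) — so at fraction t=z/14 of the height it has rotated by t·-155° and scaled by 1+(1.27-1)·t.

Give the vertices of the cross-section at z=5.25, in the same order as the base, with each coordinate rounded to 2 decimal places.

t = z/height = 5.25/14 = 0.375
s = 1 + (scale-1)·z/height = 1 + (1.27-1)·5.25/14 = 1.101250
θ = twist·z/height = -155°·5.25/14 = -58.1250° = -1.014473 rad
cos θ = 0.528068, sin θ = -0.849202 (intermediates below are computed at full precision and shown rounded to 5 d.p.)
v1: (-5,4.5) → rotate → (1.18107,6.62232) → ×s → (1.30065,7.29283) → (1.30,7.29)
v2: (-4,1.5) → rotate → (-0.83847,4.18891) → ×s → (-0.92336,4.61304) → (-0.92,4.61)
v3: (0,-4) → rotate → (-3.39681,-2.11227) → ×s → (-3.74074,-2.32614) → (-3.74,-2.33)
v4: (1.5,-3) → rotate → (-1.75550,-2.85801) → ×s → (-1.93325,-3.14738) → (-1.93,-3.15)
v5: (5,5) → rotate → (6.88635,-1.60567) → ×s → (7.58359,-1.76825) → (7.58,-1.77)
v6: (3.5,5) → rotate → (6.09425,-0.33187) → ×s → (6.71129,-0.36547) → (6.71,-0.37)

Cross-section at z=5.25: (1.30,7.29) (-0.92,4.61) (-3.74,-2.33) (-1.93,-3.15) (7.58,-1.77) (6.71,-0.37)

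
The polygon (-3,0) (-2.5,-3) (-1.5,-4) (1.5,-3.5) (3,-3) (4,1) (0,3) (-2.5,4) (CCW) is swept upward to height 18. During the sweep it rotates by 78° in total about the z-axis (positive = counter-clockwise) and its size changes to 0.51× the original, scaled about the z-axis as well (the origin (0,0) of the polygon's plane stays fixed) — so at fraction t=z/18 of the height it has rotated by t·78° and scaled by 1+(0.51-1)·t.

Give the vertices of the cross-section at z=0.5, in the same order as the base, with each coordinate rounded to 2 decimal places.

t = z/height = 0.5/18 = 0.0277778
s = 1 + (scale-1)·z/height = 1 + (0.51-1)·0.5/18 = 0.986389
θ = twist·z/height = 78°·0.5/18 = 2.1667° = 0.037815 rad
cos θ = 0.999285, sin θ = 0.037806 (intermediates below are computed at full precision and shown rounded to 5 d.p.)
v1: (-3,0) → rotate → (-2.99786,-0.11342) → ×s → (-2.95705,-0.11188) → (-2.96,-0.11)
v2: (-2.5,-3) → rotate → (-2.38479,-3.09237) → ×s → (-2.35233,-3.05028) → (-2.35,-3.05)
v3: (-1.5,-4) → rotate → (-1.34770,-4.05385) → ×s → (-1.32936,-3.99867) → (-1.33,-4.00)
v4: (1.5,-3.5) → rotate → (1.63125,-3.44079) → ×s → (1.60905,-3.39396) → (1.61,-3.39)
v5: (3,-3) → rotate → (3.11127,-2.88444) → ×s → (3.06893,-2.84518) → (3.07,-2.85)
v6: (4,1) → rotate → (3.95933,1.15051) → ×s → (3.90544,1.13485) → (3.91,1.13)
v7: (0,3) → rotate → (-0.11342,2.99786) → ×s → (-0.11188,2.95705) → (-0.11,2.96)
v8: (-2.5,4) → rotate → (-2.64944,3.90262) → ×s → (-2.61338,3.84951) → (-2.61,3.85)

Cross-section at z=0.5: (-2.96,-0.11) (-2.35,-3.05) (-1.33,-4.00) (1.61,-3.39) (3.07,-2.85) (3.91,1.13) (-0.11,2.96) (-2.61,3.85)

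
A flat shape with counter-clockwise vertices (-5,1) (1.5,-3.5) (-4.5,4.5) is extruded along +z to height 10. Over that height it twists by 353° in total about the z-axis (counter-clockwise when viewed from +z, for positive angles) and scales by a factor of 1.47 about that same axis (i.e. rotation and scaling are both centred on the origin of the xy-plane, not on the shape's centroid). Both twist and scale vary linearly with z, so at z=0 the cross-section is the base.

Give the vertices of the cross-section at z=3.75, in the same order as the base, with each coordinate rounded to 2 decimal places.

t = z/height = 3.75/10 = 0.375
s = 1 + (scale-1)·z/height = 1 + (1.47-1)·3.75/10 = 1.176250
θ = twist·z/height = 353°·3.75/10 = 132.3750° = 2.310380 rad
cos θ = -0.673980, sin θ = 0.738749 (intermediates below are computed at full precision and shown rounded to 5 d.p.)
v1: (-5,1) → rotate → (2.63115,-4.36773) → ×s → (3.09489,-5.13754) → (3.09,-5.14)
v2: (1.5,-3.5) → rotate → (1.57465,3.46705) → ×s → (1.85219,4.07812) → (1.85,4.08)
v3: (-4.5,4.5) → rotate → (-0.29146,-6.35728) → ×s → (-0.34283,-7.47775) → (-0.34,-7.48)

Cross-section at z=3.75: (3.09,-5.14) (1.85,4.08) (-0.34,-7.48)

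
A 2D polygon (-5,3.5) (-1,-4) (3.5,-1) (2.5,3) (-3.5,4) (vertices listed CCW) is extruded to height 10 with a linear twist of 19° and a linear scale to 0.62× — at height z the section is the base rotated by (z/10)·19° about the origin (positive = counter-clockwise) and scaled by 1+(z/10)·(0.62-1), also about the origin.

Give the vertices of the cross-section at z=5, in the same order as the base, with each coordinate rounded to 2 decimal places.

Cross-section at z=5: (-4.46,2.13) (-0.26,-3.33) (2.93,-0.33) (1.60,2.73) (-3.33,2.73)

t = z/height = 5/10 = 0.5
s = 1 + (scale-1)·z/height = 1 + (0.62-1)·5/10 = 0.810000
θ = twist·z/height = 19°·5/10 = 9.5000° = 0.165806 rad
cos θ = 0.986286, sin θ = 0.165048 (intermediates below are computed at full precision and shown rounded to 5 d.p.)
v1: (-5,3.5) → rotate → (-5.50909,2.62676) → ×s → (-4.46237,2.12768) → (-4.46,2.13)
v2: (-1,-4) → rotate → (-0.32610,-4.11019) → ×s → (-0.26414,-3.32925) → (-0.26,-3.33)
v3: (3.5,-1) → rotate → (3.61705,-0.40862) → ×s → (2.92981,-0.33098) → (2.93,-0.33)
v4: (2.5,3) → rotate → (1.97057,3.37148) → ×s → (1.59616,2.73090) → (1.60,2.73)
v5: (-3.5,4) → rotate → (-4.11219,3.36748) → ×s → (-3.33087,2.72766) → (-3.33,2.73)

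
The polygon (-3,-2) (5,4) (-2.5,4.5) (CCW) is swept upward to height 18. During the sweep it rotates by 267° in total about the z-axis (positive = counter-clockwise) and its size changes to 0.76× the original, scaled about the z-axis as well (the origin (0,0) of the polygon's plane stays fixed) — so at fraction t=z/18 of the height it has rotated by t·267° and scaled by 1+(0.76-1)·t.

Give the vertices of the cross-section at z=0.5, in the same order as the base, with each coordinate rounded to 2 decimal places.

t = z/height = 0.5/18 = 0.0277778
s = 1 + (scale-1)·z/height = 1 + (0.76-1)·0.5/18 = 0.993333
θ = twist·z/height = 267°·0.5/18 = 7.4167° = 0.129445 rad
cos θ = 0.991634, sin θ = 0.129084 (intermediates below are computed at full precision and shown rounded to 5 d.p.)
v1: (-3,-2) → rotate → (-2.71673,-2.37052) → ×s → (-2.69862,-2.35472) → (-2.70,-2.35)
v2: (5,4) → rotate → (4.44183,4.61195) → ×s → (4.41222,4.58121) → (4.41,4.58)
v3: (-2.5,4.5) → rotate → (-3.05996,4.13964) → ×s → (-3.03956,4.11204) → (-3.04,4.11)

Cross-section at z=0.5: (-2.70,-2.35) (4.41,4.58) (-3.04,4.11)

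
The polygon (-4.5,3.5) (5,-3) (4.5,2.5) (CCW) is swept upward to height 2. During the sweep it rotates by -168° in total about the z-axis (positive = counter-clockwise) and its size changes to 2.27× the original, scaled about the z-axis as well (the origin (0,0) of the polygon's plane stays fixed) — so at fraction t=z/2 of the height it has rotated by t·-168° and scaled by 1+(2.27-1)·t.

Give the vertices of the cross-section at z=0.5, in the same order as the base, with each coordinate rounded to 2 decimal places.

t = z/height = 0.5/2 = 0.25
s = 1 + (scale-1)·z/height = 1 + (2.27-1)·0.5/2 = 1.317500
θ = twist·z/height = -168°·0.5/2 = -42.0000° = -0.733038 rad
cos θ = 0.743145, sin θ = -0.669131 (intermediates below are computed at full precision and shown rounded to 5 d.p.)
v1: (-4.5,3.5) → rotate → (-1.00219,5.61209) → ×s → (-1.32039,7.39393) → (-1.32,7.39)
v2: (5,-3) → rotate → (1.70833,-5.57509) → ×s → (2.25073,-7.34518) → (2.25,-7.35)
v3: (4.5,2.5) → rotate → (5.01698,-1.15323) → ×s → (6.60987,-1.51937) → (6.61,-1.52)

Cross-section at z=0.5: (-1.32,7.39) (2.25,-7.35) (6.61,-1.52)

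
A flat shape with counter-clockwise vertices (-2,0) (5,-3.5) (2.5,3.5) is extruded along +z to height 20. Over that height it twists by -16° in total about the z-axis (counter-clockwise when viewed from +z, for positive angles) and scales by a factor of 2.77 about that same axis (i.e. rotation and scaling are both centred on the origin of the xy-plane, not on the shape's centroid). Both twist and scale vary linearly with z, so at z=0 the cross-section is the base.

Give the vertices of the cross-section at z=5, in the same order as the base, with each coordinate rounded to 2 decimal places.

t = z/height = 5/20 = 0.25
s = 1 + (scale-1)·z/height = 1 + (2.77-1)·5/20 = 1.442500
θ = twist·z/height = -16°·5/20 = -4.0000° = -0.069813 rad
cos θ = 0.997564, sin θ = -0.069756 (intermediates below are computed at full precision and shown rounded to 5 d.p.)
v1: (-2,0) → rotate → (-1.99513,0.13951) → ×s → (-2.87797,0.20125) → (-2.88,0.20)
v2: (5,-3.5) → rotate → (4.74367,-3.84026) → ×s → (6.84275,-5.53957) → (6.84,-5.54)
v3: (2.5,3.5) → rotate → (2.73806,3.31708) → ×s → (3.94965,4.78489) → (3.95,4.78)

Cross-section at z=5: (-2.88,0.20) (6.84,-5.54) (3.95,4.78)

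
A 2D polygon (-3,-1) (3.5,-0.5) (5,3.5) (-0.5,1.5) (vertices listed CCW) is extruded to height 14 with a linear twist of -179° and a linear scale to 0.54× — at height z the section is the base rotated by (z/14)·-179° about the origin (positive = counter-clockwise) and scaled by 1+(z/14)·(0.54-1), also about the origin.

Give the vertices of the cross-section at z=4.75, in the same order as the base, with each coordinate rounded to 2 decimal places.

Cross-section at z=4.75: (-1.97,1.80) (1.08,-2.78) (4.64,-2.24) (0.90,0.99)

t = z/height = 4.75/14 = 0.339286
s = 1 + (scale-1)·z/height = 1 + (0.54-1)·4.75/14 = 0.843929
θ = twist·z/height = -179°·4.75/14 = -60.7321° = -1.059976 rad
cos θ = 0.488893, sin θ = -0.872344 (intermediates below are computed at full precision and shown rounded to 5 d.p.)
v1: (-3,-1) → rotate → (-2.33902,2.12814) → ×s → (-1.97397,1.79600) → (-1.97,1.80)
v2: (3.5,-0.5) → rotate → (1.27495,-3.29765) → ×s → (1.07597,-2.78298) → (1.08,-2.78)
v3: (5,3.5) → rotate → (5.49767,-2.65059) → ×s → (4.63964,-2.23691) → (4.64,-2.24)
v4: (-0.5,1.5) → rotate → (1.06407,1.16951) → ×s → (0.89800,0.98698) → (0.90,0.99)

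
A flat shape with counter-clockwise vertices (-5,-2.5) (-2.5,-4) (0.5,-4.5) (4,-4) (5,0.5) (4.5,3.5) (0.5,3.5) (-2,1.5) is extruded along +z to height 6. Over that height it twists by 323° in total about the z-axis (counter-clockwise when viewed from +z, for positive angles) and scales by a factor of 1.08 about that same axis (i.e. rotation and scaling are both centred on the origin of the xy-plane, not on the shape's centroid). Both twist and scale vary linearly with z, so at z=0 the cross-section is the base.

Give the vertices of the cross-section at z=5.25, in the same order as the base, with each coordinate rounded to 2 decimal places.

t = z/height = 5.25/6 = 0.875
s = 1 + (scale-1)·z/height = 1 + (1.08-1)·5.25/6 = 1.070000
θ = twist·z/height = 323°·5.25/6 = 282.6250° = 4.932737 rad
cos θ = 0.218569, sin θ = -0.975821 (intermediates below are computed at full precision and shown rounded to 5 d.p.)
v1: (-5,-2.5) → rotate → (-3.53240,4.33268) → ×s → (-3.77967,4.63597) → (-3.78,4.64)
v2: (-2.5,-4) → rotate → (-4.44971,1.56528) → ×s → (-4.76119,1.67485) → (-4.76,1.67)
v3: (0.5,-4.5) → rotate → (-4.28191,-1.47147) → ×s → (-4.58165,-1.57447) → (-4.58,-1.57)
v4: (4,-4) → rotate → (-3.02901,-4.77756) → ×s → (-3.24104,-5.11199) → (-3.24,-5.11)
v5: (5,0.5) → rotate → (1.58076,-4.76982) → ×s → (1.69141,-5.10371) → (1.69,-5.10)
v6: (4.5,3.5) → rotate → (4.39894,-3.62621) → ×s → (4.70686,-3.88004) → (4.71,-3.88)
v7: (0.5,3.5) → rotate → (3.52466,0.27708) → ×s → (3.77139,0.29648) → (3.77,0.30)
v8: (-2,1.5) → rotate → (1.02659,2.27950) → ×s → (1.09846,2.43906) → (1.10,2.44)

Cross-section at z=5.25: (-3.78,4.64) (-4.76,1.67) (-4.58,-1.57) (-3.24,-5.11) (1.69,-5.10) (4.71,-3.88) (3.77,0.30) (1.10,2.44)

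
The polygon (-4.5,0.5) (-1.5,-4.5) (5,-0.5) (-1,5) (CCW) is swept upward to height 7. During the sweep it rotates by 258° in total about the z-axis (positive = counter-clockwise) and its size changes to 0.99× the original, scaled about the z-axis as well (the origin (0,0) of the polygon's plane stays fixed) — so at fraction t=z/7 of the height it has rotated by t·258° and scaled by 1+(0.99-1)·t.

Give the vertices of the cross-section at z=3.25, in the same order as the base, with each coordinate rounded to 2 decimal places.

t = z/height = 3.25/7 = 0.464286
s = 1 + (scale-1)·z/height = 1 + (0.99-1)·3.25/7 = 0.995357
θ = twist·z/height = 258°·3.25/7 = 119.7857° = 2.090655 rad
cos θ = -0.496758, sin θ = 0.867889 (intermediates below are computed at full precision and shown rounded to 5 d.p.)
v1: (-4.5,0.5) → rotate → (1.80146,-4.15388) → ×s → (1.79310,-4.13459) → (1.79,-4.13)
v2: (-1.5,-4.5) → rotate → (4.65064,0.93358) → ×s → (4.62905,0.92924) → (4.63,0.93)
v3: (5,-0.5) → rotate → (-2.04984,4.58783) → ×s → (-2.04033,4.56652) → (-2.04,4.57)
v4: (-1,5) → rotate → (-3.84269,-3.35168) → ×s → (-3.82485,-3.33612) → (-3.82,-3.34)

Cross-section at z=3.25: (1.79,-4.13) (4.63,0.93) (-2.04,4.57) (-3.82,-3.34)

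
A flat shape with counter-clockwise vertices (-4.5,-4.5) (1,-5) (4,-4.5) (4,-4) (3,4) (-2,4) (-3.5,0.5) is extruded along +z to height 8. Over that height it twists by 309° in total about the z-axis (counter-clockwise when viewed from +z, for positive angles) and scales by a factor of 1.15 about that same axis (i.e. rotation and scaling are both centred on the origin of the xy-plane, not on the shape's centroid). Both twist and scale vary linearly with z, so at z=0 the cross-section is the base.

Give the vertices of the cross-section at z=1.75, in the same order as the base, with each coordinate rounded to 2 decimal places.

Cross-section at z=1.75: (2.53,-6.07) (5.17,-1.01) (5.87,2.05) (5.39,2.24) (-2.64,4.44) (-4.61,-0.33) (-1.86,-3.15)

t = z/height = 1.75/8 = 0.21875
s = 1 + (scale-1)·z/height = 1 + (1.15-1)·1.75/8 = 1.032813
θ = twist·z/height = 309°·1.75/8 = 67.5938° = 1.179733 rad
cos θ = 0.381171, sin θ = 0.924504 (intermediates below are computed at full precision and shown rounded to 5 d.p.)
v1: (-4.5,-4.5) → rotate → (2.44500,-5.87554) → ×s → (2.52523,-6.06833) → (2.53,-6.07)
v2: (1,-5) → rotate → (5.00369,-0.98135) → ×s → (5.16788,-1.01355) → (5.17,-1.01)
v3: (4,-4.5) → rotate → (5.68495,1.98275) → ×s → (5.87149,2.04781) → (5.87,2.05)
v4: (4,-4) → rotate → (5.22270,2.17333) → ×s → (5.39407,2.24465) → (5.39,2.24)
v5: (3,4) → rotate → (-2.55450,4.29820) → ×s → (-2.63832,4.43923) → (-2.64,4.44)
v6: (-2,4) → rotate → (-4.46036,-0.32432) → ×s → (-4.60672,-0.33497) → (-4.61,-0.33)
v7: (-3.5,0.5) → rotate → (-1.79635,-3.04518) → ×s → (-1.85529,-3.14510) → (-1.86,-3.15)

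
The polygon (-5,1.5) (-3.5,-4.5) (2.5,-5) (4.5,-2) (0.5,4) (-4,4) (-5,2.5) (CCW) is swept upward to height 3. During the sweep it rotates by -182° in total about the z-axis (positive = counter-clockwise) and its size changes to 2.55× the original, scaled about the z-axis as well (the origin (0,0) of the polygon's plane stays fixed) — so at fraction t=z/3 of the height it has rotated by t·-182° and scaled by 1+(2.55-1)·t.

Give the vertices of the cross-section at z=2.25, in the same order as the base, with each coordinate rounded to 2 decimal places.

Cross-section at z=2.25: (10.08,5.09) (-1.21,12.27) (-11.36,4.12) (-10.04,-3.56) (5.17,-7.02) (12.23,-0.32) (11.56,3.52)

t = z/height = 2.25/3 = 0.75
s = 1 + (scale-1)·z/height = 1 + (2.55-1)·2.25/3 = 2.162500
θ = twist·z/height = -182°·2.25/3 = -136.5000° = -2.382374 rad
cos θ = -0.725374, sin θ = -0.688355 (intermediates below are computed at full precision and shown rounded to 5 d.p.)
v1: (-5,1.5) → rotate → (4.65940,2.35371) → ×s → (10.07596,5.08990) → (10.08,5.09)
v2: (-3.5,-4.5) → rotate → (-0.55879,5.67343) → ×s → (-1.20837,12.26878) → (-1.21,12.27)
v3: (2.5,-5) → rotate → (-5.25521,1.90599) → ×s → (-11.36439,4.12169) → (-11.36,4.12)
v4: (4.5,-2) → rotate → (-4.64089,-1.64685) → ×s → (-10.03593,-3.56131) → (-10.04,-3.56)
v5: (0.5,4) → rotate → (2.39073,-3.24567) → ×s → (5.16996,-7.01877) → (5.17,-7.02)
v6: (-4,4) → rotate → (5.65492,-0.14808) → ×s → (12.22876,-0.32022) → (12.23,-0.32)
v7: (-5,2.5) → rotate → (5.34776,1.62834) → ×s → (11.56453,3.52128) → (11.56,3.52)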